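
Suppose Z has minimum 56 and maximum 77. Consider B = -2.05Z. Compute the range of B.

Range(B) = 43.05

Range of Z = 77 − 56 = 21.
Range(B) = |a|·Range(Z) = |-2.05|·21 = 43.05.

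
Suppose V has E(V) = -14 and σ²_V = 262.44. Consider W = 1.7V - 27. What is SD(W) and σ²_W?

W = 1.7V - 27 is linear with a = 1.7, b = -27.
SD(V) = √262.44 = 16.2.
SD(W) = |a|·SD(V) = |1.7|·16.2 = 27.54.
σ²_W = a²·σ²_V = 1.7²·262.44 = 758.4516 (the additive constant -27 does not affect variance).

SD(W) = 27.54, σ²_W = 758.4516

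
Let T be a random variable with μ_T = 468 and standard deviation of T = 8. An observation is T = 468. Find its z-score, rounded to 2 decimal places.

z = 0.00

z = (T − μ_T) / standard deviation of T = (468 − 468) / 8 = 0.00.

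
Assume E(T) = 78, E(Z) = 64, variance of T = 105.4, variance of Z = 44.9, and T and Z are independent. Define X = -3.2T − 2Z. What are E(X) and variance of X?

E(X) = -377.6, variance of X = 1258.896

E(X) = (-3.2)·E(T) + (-2)·E(Z) = (-3.2)·78 + (-2)·64 = -377.6.
variance of X = a²·variance of T + b²·variance of Z + 2ab·covariance of T and Z with a = -3.2, b = -2.
Independence gives covariance of T and Z = 0.
= (-3.2)²·105.4 + (-2)²·44.9 + 2·(-3.2)·(-2)·0
= 1079.296 + 179.6 + 0 = 1258.896.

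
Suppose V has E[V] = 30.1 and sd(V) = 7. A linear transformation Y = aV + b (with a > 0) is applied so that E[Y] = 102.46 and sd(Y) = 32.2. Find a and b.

a = 4.6, b = -36

sd(Y) = a·sd(V) (a > 0), so a = 32.2/7 = 4.6.
E[Y] = a·E[V] + b, so b = 102.46 − 4.6·30.1 = -36.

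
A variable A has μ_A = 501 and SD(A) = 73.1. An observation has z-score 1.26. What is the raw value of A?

A = 593.106

A = μ_A + z·SD(A) = 501 + 1.26·73.1 = 593.106.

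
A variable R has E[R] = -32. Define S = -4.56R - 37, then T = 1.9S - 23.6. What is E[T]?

E[S] = (-4.56)·(-32) + (-37) = 108.92.
E[T] = 1.9·108.92 + (-23.6) = 183.348.

E[T] = 183.348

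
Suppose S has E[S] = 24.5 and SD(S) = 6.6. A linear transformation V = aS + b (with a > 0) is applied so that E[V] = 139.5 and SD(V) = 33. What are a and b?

a = 5, b = 17

SD(V) = a·SD(S) (a > 0), so a = 33/6.6 = 5.
E[V] = a·E[S] + b, so b = 139.5 − 5·24.5 = 17.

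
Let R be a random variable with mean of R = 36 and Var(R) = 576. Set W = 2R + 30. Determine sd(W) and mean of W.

sd(W) = 48, mean of W = 102

W = 2R + 30 is linear with a = 2, b = 30.
sd(R) = √576 = 24.
sd(W) = |a|·sd(R) = |2|·24 = 48.
mean of W = a·mean of R + b = 2·36 + 30 = 102.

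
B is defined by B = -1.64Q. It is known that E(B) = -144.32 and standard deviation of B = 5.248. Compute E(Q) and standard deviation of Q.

From B = -1.64Q: E(B) = a·E(Q) + b, so E(Q) = (E(B) − b)/a = (-144.32 − 0)/(-1.64) = 88.
standard deviation of B = |a|·standard deviation of Q, so standard deviation of Q = 5.248/|-1.64| = 3.2.

E(Q) = 88, standard deviation of Q = 3.2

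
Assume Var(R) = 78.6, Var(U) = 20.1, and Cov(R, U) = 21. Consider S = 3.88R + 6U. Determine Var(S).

Var(S) = 2884.63584

Var(S) = a²·Var(R) + b²·Var(U) + 2ab·Cov(R, U) with a = 3.88, b = 6.
= 3.88²·78.6 + 6²·20.1 + 2·3.88·6·21
= 1183.27584 + 723.6 + 977.76 = 2884.63584.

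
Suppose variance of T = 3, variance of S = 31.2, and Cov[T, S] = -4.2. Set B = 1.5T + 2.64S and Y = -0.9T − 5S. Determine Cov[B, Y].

By bilinearity, Cov[B, Y] = ac·variance of T + bd·variance of S + (ad+bc)·Cov[T, S], with a=1.5, b=2.64, c=-0.9, d=-5.
ac·variance of T = 1.5·(-0.9)·3 = -4.05
bd·variance of S = 2.64·(-5)·31.2 = -411.84
(ad+bc)·Cov[T, S] = (-9.876)·(-4.2) = 41.4792
Cov[B, Y] = -4.05 + (-411.84) + 41.4792 = -374.4108.

Cov[B, Y] = -374.4108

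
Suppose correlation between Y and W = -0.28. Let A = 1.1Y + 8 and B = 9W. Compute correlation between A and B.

correlation between A and B = -0.28

Linear rescalings preserve correlation up to sign; here the slopes 1.1 and 9 have the same sign, so correlation between A and B = correlation between Y and W = -0.28.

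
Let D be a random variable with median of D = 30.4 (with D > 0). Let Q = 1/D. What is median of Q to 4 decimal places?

1/D is monotone on this domain, so median of Q = 1/(30.4) ≈ 0.0329.

median of Q = 0.0329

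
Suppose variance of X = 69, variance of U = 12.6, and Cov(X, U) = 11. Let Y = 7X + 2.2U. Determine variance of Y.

variance of Y = a²·variance of X + b²·variance of U + 2ab·Cov(X, U) with a = 7, b = 2.2.
= 7²·69 + 2.2²·12.6 + 2·7·2.2·11
= 3381 + 60.984 + 338.8 = 3780.784.

variance of Y = 3780.784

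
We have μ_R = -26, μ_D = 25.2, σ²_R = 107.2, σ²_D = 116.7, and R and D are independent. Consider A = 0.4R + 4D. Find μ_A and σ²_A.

μ_A = 0.4·μ_R + 4·μ_D = 0.4·(-26) + 4·25.2 = 90.4.
σ²_A = a²·σ²_R + b²·σ²_D + 2ab·Cov(R, D) with a = 0.4, b = 4.
Independence gives Cov(R, D) = 0.
= 0.4²·107.2 + 4²·116.7 + 2·0.4·4·0
= 17.152 + 1867.2 + 0 = 1884.352.

μ_A = 90.4, σ²_A = 1884.352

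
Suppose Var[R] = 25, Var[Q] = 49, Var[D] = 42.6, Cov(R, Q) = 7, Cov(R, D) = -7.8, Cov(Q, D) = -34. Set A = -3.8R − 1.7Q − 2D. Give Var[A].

Var[A] = 413.69

Var[A] = a²·Var[R] + b²·Var[Q] + c²·Var[D] + 2ab·Cov(R, Q) + 2ac·Cov(R, D) + 2bc·Cov(Q, D), with a = -3.8, b = -1.7, c = -2.
= 361 + 141.61 + 170.4 + 90.44 + (-118.56) + (-231.2)
= 413.69.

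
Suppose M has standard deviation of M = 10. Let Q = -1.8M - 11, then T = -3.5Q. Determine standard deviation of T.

standard deviation of Q = |-1.8|·10 = 18.
standard deviation of T = |-3.5|·18 = 63.

standard deviation of T = 63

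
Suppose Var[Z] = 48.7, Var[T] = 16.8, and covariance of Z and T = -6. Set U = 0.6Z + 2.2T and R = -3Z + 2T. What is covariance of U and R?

covariance of U and R = 18.66

By bilinearity, covariance of U and R = ac·Var[Z] + bd·Var[T] + (ad+bc)·covariance of Z and T, with a=0.6, b=2.2, c=-3, d=2.
ac·Var[Z] = 0.6·(-3)·48.7 = -87.66
bd·Var[T] = 2.2·2·16.8 = 73.92
(ad+bc)·covariance of Z and T = (-5.4)·(-6) = 32.4
covariance of U and R = -87.66 + 73.92 + 32.4 = 18.66.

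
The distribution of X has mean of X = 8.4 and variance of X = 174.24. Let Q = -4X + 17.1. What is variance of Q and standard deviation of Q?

variance of Q = 2787.84, standard deviation of Q = 52.8

Q = -4X + 17.1 is linear with a = -4, b = 17.1.
variance of Q = a²·variance of X = (-4)²·174.24 = 2787.84 (the additive constant 17.1 does not affect variance).
standard deviation of X = √174.24 = 13.2.
standard deviation of Q = |a|·standard deviation of X = |-4|·13.2 = 52.8.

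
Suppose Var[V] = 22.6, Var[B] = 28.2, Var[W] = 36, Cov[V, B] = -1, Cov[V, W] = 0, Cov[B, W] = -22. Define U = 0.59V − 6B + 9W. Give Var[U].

Var[U] = a²·Var[V] + b²·Var[B] + c²·Var[W] + 2ab·Cov[V, B] + 2ac·Cov[V, W] + 2bc·Cov[B, W], with a = 0.59, b = -6, c = 9.
= 7.86706 + 1015.2 + 2916 + 7.08 + 0 + 2376
= 6322.14706.

Var[U] = 6322.14706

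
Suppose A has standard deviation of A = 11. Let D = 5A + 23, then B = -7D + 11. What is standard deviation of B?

standard deviation of B = 385

standard deviation of D = |5|·11 = 55.
standard deviation of B = |-7|·55 = 385.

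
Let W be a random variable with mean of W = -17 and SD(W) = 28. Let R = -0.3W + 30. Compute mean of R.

mean of R = 35.1

R = -0.3W + 30 is linear with a = -0.3, b = 30.
mean of R = a·mean of W + b = (-0.3)·(-17) + 30 = 35.1.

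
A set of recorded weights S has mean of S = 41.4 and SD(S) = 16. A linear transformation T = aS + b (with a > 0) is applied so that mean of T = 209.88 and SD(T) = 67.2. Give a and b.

SD(T) = a·SD(S) (a > 0), so a = 67.2/16 = 4.2.
mean of T = a·mean of S + b, so b = 209.88 − 4.2·41.4 = 36.

a = 4.2, b = 36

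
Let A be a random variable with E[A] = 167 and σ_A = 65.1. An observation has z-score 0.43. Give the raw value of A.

A = E[A] + z·σ_A = 167 + 0.43·65.1 = 194.993.

A = 194.993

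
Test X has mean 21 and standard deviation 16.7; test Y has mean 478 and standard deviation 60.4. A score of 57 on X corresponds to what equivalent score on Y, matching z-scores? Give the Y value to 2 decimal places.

Y = 608.20

z = (57 − 21)/16.7 ≈ 2.1557.
Y = 478 + z·60.4 = 478 + (57 − 21)·60.4/16.7 ≈ 608.20.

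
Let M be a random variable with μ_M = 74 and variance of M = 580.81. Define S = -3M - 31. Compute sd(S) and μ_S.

sd(S) = 72.3, μ_S = -253

S = -3M - 31 is linear with a = -3, b = -31.
sd(M) = √580.81 = 24.1.
sd(S) = |a|·sd(M) = |-3|·24.1 = 72.3.
μ_S = a·μ_M + b = (-3)·74 + (-31) = -253.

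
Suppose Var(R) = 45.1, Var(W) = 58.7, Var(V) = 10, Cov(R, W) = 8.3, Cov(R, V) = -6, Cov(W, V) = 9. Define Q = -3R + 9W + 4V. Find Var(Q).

Var(Q) = a²·Var(R) + b²·Var(W) + c²·Var(V) + 2ab·Cov(R, W) + 2ac·Cov(R, V) + 2bc·Cov(W, V), with a = -3, b = 9, c = 4.
= 405.9 + 4754.7 + 160 + (-448.2) + 144 + 648
= 5664.4.

Var(Q) = 5664.4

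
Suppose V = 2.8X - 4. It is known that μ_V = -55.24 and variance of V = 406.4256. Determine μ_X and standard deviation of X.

μ_X = -18.3, standard deviation of X = 7.2

From V = 2.8X - 4: μ_V = a·μ_X + b, so μ_X = (μ_V − b)/a = (-55.24 − (-4))/2.8 = -18.3.
standard deviation of V = √406.4256 = 20.16.
standard deviation of V = |a|·standard deviation of X, so standard deviation of X = 20.16/|2.8| = 7.2.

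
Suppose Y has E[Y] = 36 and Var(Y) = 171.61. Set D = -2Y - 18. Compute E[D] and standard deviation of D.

D = -2Y - 18 is linear with a = -2, b = -18.
E[D] = a·E[Y] + b = (-2)·36 + (-18) = -90.
standard deviation of Y = √171.61 = 13.1.
standard deviation of D = |a|·standard deviation of Y = |-2|·13.1 = 26.2.

E[D] = -90, standard deviation of D = 26.2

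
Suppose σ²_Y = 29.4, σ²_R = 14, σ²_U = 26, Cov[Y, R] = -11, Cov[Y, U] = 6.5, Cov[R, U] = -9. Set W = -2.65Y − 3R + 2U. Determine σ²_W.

σ²_W = a²·σ²_Y + b²·σ²_R + c²·σ²_U + 2ab·Cov[Y, R] + 2ac·Cov[Y, U] + 2bc·Cov[R, U], with a = -2.65, b = -3, c = 2.
= 206.4615 + 126 + 104 + (-174.9) + (-68.9) + 108
= 300.6615.

σ²_W = 300.6615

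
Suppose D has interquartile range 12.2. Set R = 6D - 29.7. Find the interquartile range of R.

Under R = aD + b, IQR(R) = |a|·IQR(D) = |6|·12.2 = 73.2 (shifts cancel; spread scales by |a|).

IQR(R) = 73.2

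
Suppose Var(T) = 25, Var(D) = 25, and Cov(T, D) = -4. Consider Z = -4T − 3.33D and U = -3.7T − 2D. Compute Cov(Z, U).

Cov(Z, U) = 455.216

By bilinearity, Cov(Z, U) = ac·Var(T) + bd·Var(D) + (ad+bc)·Cov(T, D), with a=-4, b=-3.33, c=-3.7, d=-2.
ac·Var(T) = (-4)·(-3.7)·25 = 370
bd·Var(D) = (-3.33)·(-2)·25 = 166.5
(ad+bc)·Cov(T, D) = (20.321)·(-4) = -81.284
Cov(Z, U) = 370 + 166.5 + (-81.284) = 455.216.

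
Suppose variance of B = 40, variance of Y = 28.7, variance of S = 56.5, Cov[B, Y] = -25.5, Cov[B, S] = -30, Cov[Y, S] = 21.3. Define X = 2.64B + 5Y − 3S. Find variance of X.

variance of X = a²·variance of B + b²·variance of Y + c²·variance of S + 2ab·Cov[B, Y] + 2ac·Cov[B, S] + 2bc·Cov[Y, S], with a = 2.64, b = 5, c = -3.
= 278.784 + 717.5 + 508.5 + (-673.2) + 475.2 + (-639)
= 667.784.

variance of X = 667.784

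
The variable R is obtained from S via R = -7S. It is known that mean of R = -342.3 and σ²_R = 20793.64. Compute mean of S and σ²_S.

From R = -7S: mean of R = a·mean of S + b, so mean of S = (mean of R − b)/a = (-342.3 − 0)/(-7) = 48.9.
σ²_R = a²·σ²_S, so σ²_S = 20793.64/(-7)² = 424.36.

mean of S = 48.9, σ²_S = 424.36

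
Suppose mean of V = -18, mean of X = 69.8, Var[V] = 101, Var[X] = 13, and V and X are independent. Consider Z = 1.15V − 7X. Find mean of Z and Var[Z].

mean of Z = -509.3, Var[Z] = 770.5725

mean of Z = 1.15·mean of V + (-7)·mean of X = 1.15·(-18) + (-7)·69.8 = -509.3.
Var[Z] = a²·Var[V] + b²·Var[X] + 2ab·Cov(V, X) with a = 1.15, b = -7.
Independence gives Cov(V, X) = 0.
= 1.15²·101 + (-7)²·13 + 2·1.15·(-7)·0
= 133.5725 + 637 + 0 = 770.5725.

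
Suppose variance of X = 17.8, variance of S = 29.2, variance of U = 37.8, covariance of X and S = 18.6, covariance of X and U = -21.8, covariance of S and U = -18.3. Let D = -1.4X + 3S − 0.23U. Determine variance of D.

variance of D = a²·variance of X + b²·variance of S + c²·variance of U + 2ab·covariance of X and S + 2ac·covariance of X and U + 2bc·covariance of S and U, with a = -1.4, b = 3, c = -0.23.
= 34.888 + 262.8 + 1.99962 + (-156.24) + (-14.0392) + 25.254
= 154.66242.

variance of D = 154.66242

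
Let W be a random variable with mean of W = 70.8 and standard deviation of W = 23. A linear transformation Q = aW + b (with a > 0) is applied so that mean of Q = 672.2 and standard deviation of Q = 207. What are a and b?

standard deviation of Q = a·standard deviation of W (a > 0), so a = 207/23 = 9.
mean of Q = a·mean of W + b, so b = 672.2 − 9·70.8 = 35.

a = 9, b = 35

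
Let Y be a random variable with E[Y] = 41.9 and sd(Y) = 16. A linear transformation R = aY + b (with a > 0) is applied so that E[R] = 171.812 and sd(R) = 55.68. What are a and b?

a = 3.48, b = 26

sd(R) = a·sd(Y) (a > 0), so a = 55.68/16 = 3.48.
E[R] = a·E[Y] + b, so b = 171.812 − 3.48·41.9 = 26.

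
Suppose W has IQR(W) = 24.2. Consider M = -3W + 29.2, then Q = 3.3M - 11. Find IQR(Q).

IQR(Q) = 239.58

IQR(M) = |-3|·24.2 = 72.6.
IQR(Q) = |3.3|·72.6 = 239.58.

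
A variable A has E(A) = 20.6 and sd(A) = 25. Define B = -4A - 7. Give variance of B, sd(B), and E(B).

variance of B = 10000, sd(B) = 100, E(B) = -89.4

B = -4A - 7 is linear with a = -4, b = -7.
variance of A = 25² = 625.
variance of B = a²·variance of A = (-4)²·625 = 10000 (the additive constant -7 does not affect variance).
sd(B) = |a|·sd(A) = |-4|·25 = 100.
E(B) = a·E(A) + b = (-4)·20.6 + (-7) = -89.4.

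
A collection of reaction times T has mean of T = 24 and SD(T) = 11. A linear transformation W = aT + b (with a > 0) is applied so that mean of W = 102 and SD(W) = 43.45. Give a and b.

SD(W) = a·SD(T) (a > 0), so a = 43.45/11 = 3.95.
mean of W = a·mean of T + b, so b = 102 − 3.95·24 = 7.2.

a = 3.95, b = 7.2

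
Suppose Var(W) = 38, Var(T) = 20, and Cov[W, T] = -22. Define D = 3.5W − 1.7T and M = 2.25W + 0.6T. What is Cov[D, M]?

By bilinearity, Cov[D, M] = ac·Var(W) + bd·Var(T) + (ad+bc)·Cov[W, T], with a=3.5, b=-1.7, c=2.25, d=0.6.
ac·Var(W) = 3.5·2.25·38 = 299.25
bd·Var(T) = (-1.7)·0.6·20 = -20.4
(ad+bc)·Cov[W, T] = (-1.725)·(-22) = 37.95
Cov[D, M] = 299.25 + (-20.4) + 37.95 = 316.8.

Cov[D, M] = 316.8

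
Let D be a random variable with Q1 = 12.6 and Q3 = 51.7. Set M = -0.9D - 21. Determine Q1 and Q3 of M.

Q1(M) = -67.53, Q3(M) = -32.34

a = -0.9 < 0 reverses order: Q1(M) comes from Q3(D), Q3(M) from Q1(D).
Q1(M) = (-0.9)·51.7 + (-21) = -67.53; Q3(M) = (-0.9)·12.6 + (-21) = -32.34.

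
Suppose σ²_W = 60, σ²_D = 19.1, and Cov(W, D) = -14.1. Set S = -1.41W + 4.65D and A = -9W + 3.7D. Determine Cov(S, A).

By bilinearity, Cov(S, A) = ac·σ²_W + bd·σ²_D + (ad+bc)·Cov(W, D), with a=-1.41, b=4.65, c=-9, d=3.7.
ac·σ²_W = (-1.41)·(-9)·60 = 761.4
bd·σ²_D = 4.65·3.7·19.1 = 328.6155
(ad+bc)·Cov(W, D) = (-47.067)·(-14.1) = 663.6447
Cov(S, A) = 761.4 + 328.6155 + 663.6447 = 1753.6602.

Cov(S, A) = 1753.6602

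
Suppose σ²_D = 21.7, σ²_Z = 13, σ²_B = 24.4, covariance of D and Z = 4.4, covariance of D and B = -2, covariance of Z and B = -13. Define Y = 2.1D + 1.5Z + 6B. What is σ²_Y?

σ²_Y = a²·σ²_D + b²·σ²_Z + c²·σ²_B + 2ab·covariance of D and Z + 2ac·covariance of D and B + 2bc·covariance of Z and B, with a = 2.1, b = 1.5, c = 6.
= 95.697 + 29.25 + 878.4 + 27.72 + (-50.4) + (-234)
= 746.667.

σ²_Y = 746.667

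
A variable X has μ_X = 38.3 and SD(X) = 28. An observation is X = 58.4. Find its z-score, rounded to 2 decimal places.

z = 0.72

z = (X − μ_X) / SD(X) = (58.4 − 38.3) / 28 ≈ 0.72.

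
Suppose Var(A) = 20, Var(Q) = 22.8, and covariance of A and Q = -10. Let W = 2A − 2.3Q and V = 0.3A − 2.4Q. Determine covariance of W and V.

By bilinearity, covariance of W and V = ac·Var(A) + bd·Var(Q) + (ad+bc)·covariance of A and Q, with a=2, b=-2.3, c=0.3, d=-2.4.
ac·Var(A) = 2·0.3·20 = 12
bd·Var(Q) = (-2.3)·(-2.4)·22.8 = 125.856
(ad+bc)·covariance of A and Q = (-5.49)·(-10) = 54.9
covariance of W and V = 12 + 125.856 + 54.9 = 192.756.

covariance of W and V = 192.756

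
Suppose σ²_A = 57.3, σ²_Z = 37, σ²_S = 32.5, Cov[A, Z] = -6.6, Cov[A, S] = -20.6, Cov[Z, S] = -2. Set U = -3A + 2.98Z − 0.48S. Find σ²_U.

σ²_U = 916.1644

σ²_U = a²·σ²_A + b²·σ²_Z + c²·σ²_S + 2ab·Cov[A, Z] + 2ac·Cov[A, S] + 2bc·Cov[Z, S], with a = -3, b = 2.98, c = -0.48.
= 515.7 + 328.5748 + 7.488 + 118.008 + (-59.328) + 5.7216
= 916.1644.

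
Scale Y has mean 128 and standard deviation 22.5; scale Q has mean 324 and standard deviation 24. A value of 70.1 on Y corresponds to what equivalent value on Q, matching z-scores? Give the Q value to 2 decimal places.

z = (70.1 − 128)/22.5 ≈ -2.5733.
Q = 324 + z·24 = 324 + (70.1 − 128)·24/22.5 = 262.24.

Q = 262.24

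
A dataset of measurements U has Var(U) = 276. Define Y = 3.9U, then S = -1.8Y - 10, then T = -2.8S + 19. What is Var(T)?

Var(T) = 106634.900736

Var(Y) = 3.9²·276 = 4197.96.
Var(S) = (-1.8)²·4197.96 = 13601.3904.
Var(T) = (-2.8)²·13601.3904 = 106634.900736.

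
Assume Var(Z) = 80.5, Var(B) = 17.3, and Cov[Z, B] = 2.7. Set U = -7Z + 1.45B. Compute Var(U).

Var(U) = a²·Var(Z) + b²·Var(B) + 2ab·Cov[Z, B] with a = -7, b = 1.45.
= (-7)²·80.5 + 1.45²·17.3 + 2·(-7)·1.45·2.7
= 3944.5 + 36.37325 + (-54.81) = 3926.06325.

Var(U) = 3926.06325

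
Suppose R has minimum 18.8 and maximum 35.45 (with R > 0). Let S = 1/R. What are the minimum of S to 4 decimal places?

min(S) = 0.0282

1/R is decreasing on this domain, so min(S) comes from max(R) = 35.45: min(S) = 1/(35.45) ≈ 0.0282.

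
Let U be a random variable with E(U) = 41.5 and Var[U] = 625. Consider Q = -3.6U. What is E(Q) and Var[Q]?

E(Q) = -149.4, Var[Q] = 8100

Q = -3.6U is linear with a = -3.6, b = 0.
E(Q) = a·E(U) + b = (-3.6)·41.5 = -149.4.
Var[Q] = a²·Var[U] = (-3.6)²·625 = 8100.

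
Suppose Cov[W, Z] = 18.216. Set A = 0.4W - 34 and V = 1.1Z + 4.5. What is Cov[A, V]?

Cov[A, V] = 8.01504

Cov[A, V] = a·c·Cov[W, Z] = 0.4·1.1·18.216 = 8.01504. Additive constants drop out.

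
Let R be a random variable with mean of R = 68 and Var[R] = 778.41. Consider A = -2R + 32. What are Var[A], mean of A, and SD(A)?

Var[A] = 3113.64, mean of A = -104, SD(A) = 55.8

A = -2R + 32 is linear with a = -2, b = 32.
Var[A] = a²·Var[R] = (-2)²·778.41 = 3113.64 (the additive constant 32 does not affect variance).
mean of A = a·mean of R + b = (-2)·68 + 32 = -104.
SD(R) = √778.41 = 27.9.
SD(A) = |a|·SD(R) = |-2|·27.9 = 55.8.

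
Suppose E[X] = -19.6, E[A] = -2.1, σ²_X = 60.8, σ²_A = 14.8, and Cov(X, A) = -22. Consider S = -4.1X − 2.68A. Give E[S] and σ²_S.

E[S] = (-4.1)·E[X] + (-2.68)·E[A] = (-4.1)·(-19.6) + (-2.68)·(-2.1) = 85.988.
σ²_S = a²·σ²_X + b²·σ²_A + 2ab·Cov(X, A) with a = -4.1, b = -2.68.
= (-4.1)²·60.8 + (-2.68)²·14.8 + 2·(-4.1)·(-2.68)·(-22)
= 1022.048 + 106.29952 + (-483.472) = 644.87552.

E[S] = 85.988, σ²_S = 644.87552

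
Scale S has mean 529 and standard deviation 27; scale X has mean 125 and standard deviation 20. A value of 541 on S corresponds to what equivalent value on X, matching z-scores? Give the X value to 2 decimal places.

X = 133.89

z = (541 − 529)/27 ≈ 0.4444.
X = 125 + z·20 = 125 + (541 − 529)·20/27 ≈ 133.89.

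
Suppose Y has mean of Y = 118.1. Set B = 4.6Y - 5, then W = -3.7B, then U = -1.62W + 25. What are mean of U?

mean of U = 3251.33044

mean of B = 4.6·118.1 + (-5) = 538.26.
mean of W = (-3.7)·538.26 = -1991.562.
mean of U = (-1.62)·(-1991.562) + 25 = 3251.33044.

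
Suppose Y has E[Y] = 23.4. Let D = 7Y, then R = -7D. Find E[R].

E[D] = 7·23.4 = 163.8.
E[R] = (-7)·163.8 = -1146.6.

E[R] = -1146.6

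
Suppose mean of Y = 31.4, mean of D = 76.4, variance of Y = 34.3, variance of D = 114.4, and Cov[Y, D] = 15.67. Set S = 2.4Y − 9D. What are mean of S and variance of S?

mean of S = 2.4·mean of Y + (-9)·mean of D = 2.4·31.4 + (-9)·76.4 = -612.24.
variance of S = a²·variance of Y + b²·variance of D + 2ab·Cov[Y, D] with a = 2.4, b = -9.
= 2.4²·34.3 + (-9)²·114.4 + 2·2.4·(-9)·15.67
= 197.568 + 9266.4 + (-676.944) = 8787.024.

mean of S = -612.24, variance of S = 8787.024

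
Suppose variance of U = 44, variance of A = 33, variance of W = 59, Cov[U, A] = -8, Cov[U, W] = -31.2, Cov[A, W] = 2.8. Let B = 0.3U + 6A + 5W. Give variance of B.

variance of B = 2712.56

variance of B = a²·variance of U + b²·variance of A + c²·variance of W + 2ab·Cov[U, A] + 2ac·Cov[U, W] + 2bc·Cov[A, W], with a = 0.3, b = 6, c = 5.
= 3.96 + 1188 + 1475 + (-28.8) + (-93.6) + 168
= 2712.56.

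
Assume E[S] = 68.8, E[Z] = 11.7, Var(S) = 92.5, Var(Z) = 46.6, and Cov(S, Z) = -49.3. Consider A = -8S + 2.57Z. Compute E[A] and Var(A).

E[A] = -520.331, Var(A) = 8255.00434

E[A] = (-8)·E[S] + 2.57·E[Z] = (-8)·68.8 + 2.57·11.7 = -520.331.
Var(A) = a²·Var(S) + b²·Var(Z) + 2ab·Cov(S, Z) with a = -8, b = 2.57.
= (-8)²·92.5 + 2.57²·46.6 + 2·(-8)·2.57·(-49.3)
= 5920 + 307.78834 + 2027.216 = 8255.00434.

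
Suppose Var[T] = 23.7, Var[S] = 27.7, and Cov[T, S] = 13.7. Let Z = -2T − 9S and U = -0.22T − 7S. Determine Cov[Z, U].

Cov[Z, U] = 1974.454

By bilinearity, Cov[Z, U] = ac·Var[T] + bd·Var[S] + (ad+bc)·Cov[T, S], with a=-2, b=-9, c=-0.22, d=-7.
ac·Var[T] = (-2)·(-0.22)·23.7 = 10.428
bd·Var[S] = (-9)·(-7)·27.7 = 1745.1
(ad+bc)·Cov[T, S] = (15.98)·13.7 = 218.926
Cov[Z, U] = 10.428 + 1745.1 + 218.926 = 1974.454.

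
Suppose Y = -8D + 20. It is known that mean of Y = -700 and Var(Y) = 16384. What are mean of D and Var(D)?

From Y = -8D + 20: mean of Y = a·mean of D + b, so mean of D = (mean of Y − b)/a = (-700 − 20)/(-8) = 90.
Var(Y) = a²·Var(D), so Var(D) = 16384/(-8)² = 256.

mean of D = 90, Var(D) = 256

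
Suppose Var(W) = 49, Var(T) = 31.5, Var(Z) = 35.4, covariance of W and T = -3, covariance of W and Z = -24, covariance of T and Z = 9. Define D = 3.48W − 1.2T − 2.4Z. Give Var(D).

Var(D) = 1320.4656

Var(D) = a²·Var(W) + b²·Var(T) + c²·Var(Z) + 2ab·covariance of W and T + 2ac·covariance of W and Z + 2bc·covariance of T and Z, with a = 3.48, b = -1.2, c = -2.4.
= 593.4096 + 45.36 + 203.904 + 25.056 + 400.896 + 51.84
= 1320.4656.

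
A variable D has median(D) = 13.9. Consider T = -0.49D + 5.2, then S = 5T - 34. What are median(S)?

median(S) = -42.055

median(T) = (-0.49)·13.9 + 5.2 = -1.611.
median(S) = 5·(-1.611) + (-34) = -42.055.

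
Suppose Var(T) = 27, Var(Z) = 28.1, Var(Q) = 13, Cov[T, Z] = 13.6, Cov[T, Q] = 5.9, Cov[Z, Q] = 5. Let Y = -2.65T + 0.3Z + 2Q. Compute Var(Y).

Var(Y) = 165.9725

Var(Y) = a²·Var(T) + b²·Var(Z) + c²·Var(Q) + 2ab·Cov[T, Z] + 2ac·Cov[T, Q] + 2bc·Cov[Z, Q], with a = -2.65, b = 0.3, c = 2.
= 189.6075 + 2.529 + 52 + (-21.624) + (-62.54) + 6
= 165.9725.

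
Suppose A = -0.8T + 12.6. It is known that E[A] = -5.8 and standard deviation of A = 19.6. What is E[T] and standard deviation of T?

From A = -0.8T + 12.6: E[A] = a·E[T] + b, so E[T] = (E[A] − b)/a = (-5.8 − 12.6)/(-0.8) = 23.
standard deviation of A = |a|·standard deviation of T, so standard deviation of T = 19.6/|-0.8| = 24.5.

E[T] = 23, standard deviation of T = 24.5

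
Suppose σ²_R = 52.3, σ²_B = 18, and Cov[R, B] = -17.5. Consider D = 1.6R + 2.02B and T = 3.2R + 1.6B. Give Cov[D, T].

Cov[D, T] = 168.032

By bilinearity, Cov[D, T] = ac·σ²_R + bd·σ²_B + (ad+bc)·Cov[R, B], with a=1.6, b=2.02, c=3.2, d=1.6.
ac·σ²_R = 1.6·3.2·52.3 = 267.776
bd·σ²_B = 2.02·1.6·18 = 58.176
(ad+bc)·Cov[R, B] = (9.024)·(-17.5) = -157.92
Cov[D, T] = 267.776 + 58.176 + (-157.92) = 168.032.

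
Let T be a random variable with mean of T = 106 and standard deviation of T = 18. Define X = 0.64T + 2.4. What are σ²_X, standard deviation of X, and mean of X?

σ²_X = 132.7104, standard deviation of X = 11.52, mean of X = 70.24

X = 0.64T + 2.4 is linear with a = 0.64, b = 2.4.
σ²_T = 18² = 324.
σ²_X = a²·σ²_T = 0.64²·324 = 132.7104 (the additive constant 2.4 does not affect variance).
standard deviation of X = |a|·standard deviation of T = |0.64|·18 = 11.52.
mean of X = a·mean of T + b = 0.64·106 + 2.4 = 70.24.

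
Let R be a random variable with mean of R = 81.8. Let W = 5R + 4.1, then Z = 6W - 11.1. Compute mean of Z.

mean of W = 5·81.8 + 4.1 = 413.1.
mean of Z = 6·413.1 + (-11.1) = 2467.5.

mean of Z = 2467.5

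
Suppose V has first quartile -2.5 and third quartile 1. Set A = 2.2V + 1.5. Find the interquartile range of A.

IQR(A) = 7.7

IQR of V = Q3 − Q1 = 1 − (-2.5) = 3.5.
Under A = aV + b, IQR(A) = |a|·IQR(V) = |2.2|·3.5 = 7.7 (shifts cancel; spread scales by |a|).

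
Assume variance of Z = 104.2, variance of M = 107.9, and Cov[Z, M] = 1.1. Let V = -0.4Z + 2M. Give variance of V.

variance of V = 446.512

variance of V = a²·variance of Z + b²·variance of M + 2ab·Cov[Z, M] with a = -0.4, b = 2.
= (-0.4)²·104.2 + 2²·107.9 + 2·(-0.4)·2·1.1
= 16.672 + 431.6 + (-1.76) = 446.512.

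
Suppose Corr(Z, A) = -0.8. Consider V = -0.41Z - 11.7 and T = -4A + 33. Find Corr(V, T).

Linear rescalings preserve correlation up to sign; here the slopes -0.41 and -4 have the same sign, so Corr(V, T) = Corr(Z, A) = -0.8.

Corr(V, T) = -0.8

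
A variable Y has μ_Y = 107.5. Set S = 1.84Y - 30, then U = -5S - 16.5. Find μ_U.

μ_S = 1.84·107.5 + (-30) = 167.8.
μ_U = (-5)·167.8 + (-16.5) = -855.5.

μ_U = -855.5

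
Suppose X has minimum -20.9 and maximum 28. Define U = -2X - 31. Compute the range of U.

Range of X = 28 − (-20.9) = 48.9.
Range(U) = |a|·Range(X) = |-2|·48.9 = 97.8.

Range(U) = 97.8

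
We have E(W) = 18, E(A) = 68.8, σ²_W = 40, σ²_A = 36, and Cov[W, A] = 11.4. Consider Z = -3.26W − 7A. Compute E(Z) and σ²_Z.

E(Z) = (-3.26)·E(W) + (-7)·E(A) = (-3.26)·18 + (-7)·68.8 = -540.28.
σ²_Z = a²·σ²_W + b²·σ²_A + 2ab·Cov[W, A] with a = -3.26, b = -7.
= (-3.26)²·40 + (-7)²·36 + 2·(-3.26)·(-7)·11.4
= 425.104 + 1764 + 520.296 = 2709.4.

E(Z) = -540.28, σ²_Z = 2709.4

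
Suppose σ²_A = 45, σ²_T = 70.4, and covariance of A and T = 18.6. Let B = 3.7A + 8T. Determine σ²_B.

σ²_B = a²·σ²_A + b²·σ²_T + 2ab·covariance of A and T with a = 3.7, b = 8.
= 3.7²·45 + 8²·70.4 + 2·3.7·8·18.6
= 616.05 + 4505.6 + 1101.12 = 6222.77.

σ²_B = 6222.77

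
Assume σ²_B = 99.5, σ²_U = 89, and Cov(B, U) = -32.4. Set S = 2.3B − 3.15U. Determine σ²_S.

σ²_S = 1878.9335

σ²_S = a²·σ²_B + b²·σ²_U + 2ab·Cov(B, U) with a = 2.3, b = -3.15.
= 2.3²·99.5 + (-3.15)²·89 + 2·2.3·(-3.15)·(-32.4)
= 526.355 + 883.1025 + 469.476 = 1878.9335.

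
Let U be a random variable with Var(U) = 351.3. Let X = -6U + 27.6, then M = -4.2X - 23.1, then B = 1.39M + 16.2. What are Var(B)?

Var(B) = 431031.3234192

Var(X) = (-6)²·351.3 = 12646.8.
Var(M) = (-4.2)²·12646.8 = 223089.552.
Var(B) = 1.39²·223089.552 = 431031.3234192.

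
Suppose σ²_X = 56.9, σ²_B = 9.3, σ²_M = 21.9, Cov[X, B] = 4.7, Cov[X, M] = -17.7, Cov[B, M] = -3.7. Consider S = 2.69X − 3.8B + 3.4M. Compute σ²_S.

σ²_S = 474.94289

σ²_S = a²·σ²_X + b²·σ²_B + c²·σ²_M + 2ab·Cov[X, B] + 2ac·Cov[X, M] + 2bc·Cov[B, M], with a = 2.69, b = -3.8, c = 3.4.
= 411.73409 + 134.292 + 253.164 + (-96.0868) + (-323.7684) + 95.608
= 474.94289.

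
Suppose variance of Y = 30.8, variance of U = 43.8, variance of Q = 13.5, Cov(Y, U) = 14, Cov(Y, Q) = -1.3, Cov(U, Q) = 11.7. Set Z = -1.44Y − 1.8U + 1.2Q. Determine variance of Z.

variance of Z = 251.74368

variance of Z = a²·variance of Y + b²·variance of U + c²·variance of Q + 2ab·Cov(Y, U) + 2ac·Cov(Y, Q) + 2bc·Cov(U, Q), with a = -1.44, b = -1.8, c = 1.2.
= 63.86688 + 141.912 + 19.44 + 72.576 + 4.4928 + (-50.544)
= 251.74368.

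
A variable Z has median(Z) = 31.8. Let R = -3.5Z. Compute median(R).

median(R) = -111.3

A linear map preserves order up to sign, so median(R) = a·median(Z) + b = (-3.5)·31.8 = -111.3.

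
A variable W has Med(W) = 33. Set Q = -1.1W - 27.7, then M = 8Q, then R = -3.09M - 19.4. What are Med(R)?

Med(Q) = (-1.1)·33 + (-27.7) = -64.
Med(M) = 8·(-64) = -512.
Med(R) = (-3.09)·(-512) + (-19.4) = 1562.68.

Med(R) = 1562.68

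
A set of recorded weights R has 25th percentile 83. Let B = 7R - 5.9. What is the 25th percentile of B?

Since a = 7 > 0 the transformation is increasing, so the 25th percentile of B = a·(P_{25} of R) + b = 7·83 + (-5.9) = 575.1.

25th percentile of B = 575.1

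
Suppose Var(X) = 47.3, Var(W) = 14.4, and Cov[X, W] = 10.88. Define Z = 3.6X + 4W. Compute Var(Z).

Var(Z) = a²·Var(X) + b²·Var(W) + 2ab·Cov[X, W] with a = 3.6, b = 4.
= 3.6²·47.3 + 4²·14.4 + 2·3.6·4·10.88
= 613.008 + 230.4 + 313.344 = 1156.752.

Var(Z) = 1156.752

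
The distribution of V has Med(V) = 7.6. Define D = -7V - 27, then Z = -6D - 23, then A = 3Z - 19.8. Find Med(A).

Med(D) = (-7)·7.6 + (-27) = -80.2.
Med(Z) = (-6)·(-80.2) + (-23) = 458.2.
Med(A) = 3·458.2 + (-19.8) = 1354.8.

Med(A) = 1354.8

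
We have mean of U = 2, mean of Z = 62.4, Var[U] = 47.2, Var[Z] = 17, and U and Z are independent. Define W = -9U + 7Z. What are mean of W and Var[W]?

mean of W = 418.8, Var[W] = 4656.2

mean of W = (-9)·mean of U + 7·mean of Z = (-9)·2 + 7·62.4 = 418.8.
Var[W] = a²·Var[U] + b²·Var[Z] + 2ab·covariance of U and Z with a = -9, b = 7.
Independence gives covariance of U and Z = 0.
= (-9)²·47.2 + 7²·17 + 2·(-9)·7·0
= 3823.2 + 833 + 0 = 4656.2.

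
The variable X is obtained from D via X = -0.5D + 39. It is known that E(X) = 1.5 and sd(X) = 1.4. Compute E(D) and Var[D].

E(D) = 75, Var[D] = 7.84

From X = -0.5D + 39: E(X) = a·E(D) + b, so E(D) = (E(X) − b)/a = (1.5 − 39)/(-0.5) = 75.
Var[X] = 1.4² = 1.96.
Var[X] = a²·Var[D], so Var[D] = 1.96/(-0.5)² = 7.84.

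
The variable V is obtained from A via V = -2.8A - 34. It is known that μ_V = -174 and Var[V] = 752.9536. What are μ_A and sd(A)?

From V = -2.8A - 34: μ_V = a·μ_A + b, so μ_A = (μ_V − b)/a = (-174 − (-34))/(-2.8) = 50.
sd(V) = √752.9536 = 27.44.
sd(V) = |a|·sd(A), so sd(A) = 27.44/|-2.8| = 9.8.

μ_A = 50, sd(A) = 9.8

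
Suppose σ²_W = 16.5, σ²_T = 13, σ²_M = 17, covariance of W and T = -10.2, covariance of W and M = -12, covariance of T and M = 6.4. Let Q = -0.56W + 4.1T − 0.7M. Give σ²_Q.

σ²_Q = 232.7288

σ²_Q = a²·σ²_W + b²·σ²_T + c²·σ²_M + 2ab·covariance of W and T + 2ac·covariance of W and M + 2bc·covariance of T and M, with a = -0.56, b = 4.1, c = -0.7.
= 5.1744 + 218.53 + 8.33 + 46.8384 + (-9.408) + (-36.736)
= 232.7288.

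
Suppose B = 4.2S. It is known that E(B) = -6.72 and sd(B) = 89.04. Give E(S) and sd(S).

E(S) = -1.6, sd(S) = 21.2

From B = 4.2S: E(B) = a·E(S) + b, so E(S) = (E(B) − b)/a = (-6.72 − 0)/4.2 = -1.6.
sd(B) = |a|·sd(S), so sd(S) = 89.04/|4.2| = 21.2.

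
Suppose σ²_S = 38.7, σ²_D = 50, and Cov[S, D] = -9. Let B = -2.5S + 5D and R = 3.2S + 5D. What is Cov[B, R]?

Cov[B, R] = 908.9

By bilinearity, Cov[B, R] = ac·σ²_S + bd·σ²_D + (ad+bc)·Cov[S, D], with a=-2.5, b=5, c=3.2, d=5.
ac·σ²_S = (-2.5)·3.2·38.7 = -309.6
bd·σ²_D = 5·5·50 = 1250
(ad+bc)·Cov[S, D] = (3.5)·(-9) = -31.5
Cov[B, R] = -309.6 + 1250 + (-31.5) = 908.9.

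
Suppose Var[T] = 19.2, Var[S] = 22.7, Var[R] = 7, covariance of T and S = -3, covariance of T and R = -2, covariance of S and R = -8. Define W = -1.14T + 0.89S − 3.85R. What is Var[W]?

Var[W] = a²·Var[T] + b²·Var[S] + c²·Var[R] + 2ab·covariance of T and S + 2ac·covariance of T and R + 2bc·covariance of S and R, with a = -1.14, b = 0.89, c = -3.85.
= 24.95232 + 17.98067 + 103.7575 + 6.0876 + (-17.556) + 54.824
= 190.04609.

Var[W] = 190.04609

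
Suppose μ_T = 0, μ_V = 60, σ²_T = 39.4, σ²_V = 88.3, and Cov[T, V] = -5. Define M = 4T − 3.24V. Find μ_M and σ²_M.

μ_M = -194.4, σ²_M = 1686.93808

μ_M = 4·μ_T + (-3.24)·μ_V = 4·0 + (-3.24)·60 = -194.4.
σ²_M = a²·σ²_T + b²·σ²_V + 2ab·Cov[T, V] with a = 4, b = -3.24.
= 4²·39.4 + (-3.24)²·88.3 + 2·4·(-3.24)·(-5)
= 630.4 + 926.93808 + 129.6 = 1686.93808.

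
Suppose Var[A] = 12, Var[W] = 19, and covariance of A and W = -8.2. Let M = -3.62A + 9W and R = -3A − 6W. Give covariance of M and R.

By bilinearity, covariance of M and R = ac·Var[A] + bd·Var[W] + (ad+bc)·covariance of A and W, with a=-3.62, b=9, c=-3, d=-6.
ac·Var[A] = (-3.62)·(-3)·12 = 130.32
bd·Var[W] = 9·(-6)·19 = -1026
(ad+bc)·covariance of A and W = (-5.28)·(-8.2) = 43.296
covariance of M and R = 130.32 + (-1026) + 43.296 = -852.384.

covariance of M and R = -852.384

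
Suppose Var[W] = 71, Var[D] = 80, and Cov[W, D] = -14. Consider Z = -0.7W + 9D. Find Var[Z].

Var[Z] = 6691.19

Var[Z] = a²·Var[W] + b²·Var[D] + 2ab·Cov[W, D] with a = -0.7, b = 9.
= (-0.7)²·71 + 9²·80 + 2·(-0.7)·9·(-14)
= 34.79 + 6480 + 176.4 = 6691.19.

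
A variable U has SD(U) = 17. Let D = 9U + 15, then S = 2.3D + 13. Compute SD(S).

SD(S) = 351.9

SD(D) = |9|·17 = 153.
SD(S) = |2.3|·153 = 351.9.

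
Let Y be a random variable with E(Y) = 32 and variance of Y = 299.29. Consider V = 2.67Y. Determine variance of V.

V = 2.67Y is linear with a = 2.67, b = 0.
variance of V = a²·variance of Y = 2.67²·299.29 = 2133.608481.

variance of V = 2133.608481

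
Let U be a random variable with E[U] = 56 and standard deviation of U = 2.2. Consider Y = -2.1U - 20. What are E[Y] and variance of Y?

E[Y] = -137.6, variance of Y = 21.3444

Y = -2.1U - 20 is linear with a = -2.1, b = -20.
E[Y] = a·E[U] + b = (-2.1)·56 + (-20) = -137.6.
variance of U = 2.2² = 4.84.
variance of Y = a²·variance of U = (-2.1)²·4.84 = 21.3444 (the additive constant -20 does not affect variance).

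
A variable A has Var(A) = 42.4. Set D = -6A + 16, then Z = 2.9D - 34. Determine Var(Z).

Var(Z) = 12837.024

Var(D) = (-6)²·42.4 = 1526.4.
Var(Z) = 2.9²·1526.4 = 12837.024.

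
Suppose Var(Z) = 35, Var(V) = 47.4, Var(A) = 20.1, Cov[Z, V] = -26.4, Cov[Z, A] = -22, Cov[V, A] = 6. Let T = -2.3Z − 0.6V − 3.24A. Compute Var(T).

Var(T) = 35.79176

Var(T) = a²·Var(Z) + b²·Var(V) + c²·Var(A) + 2ab·Cov[Z, V] + 2ac·Cov[Z, A] + 2bc·Cov[V, A], with a = -2.3, b = -0.6, c = -3.24.
= 185.15 + 17.064 + 211.00176 + (-72.864) + (-327.888) + 23.328
= 35.79176.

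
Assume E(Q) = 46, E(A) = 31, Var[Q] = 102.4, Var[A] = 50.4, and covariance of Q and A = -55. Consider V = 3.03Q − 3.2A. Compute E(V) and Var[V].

E(V) = 40.18, Var[V] = 2522.78016

E(V) = 3.03·E(Q) + (-3.2)·E(A) = 3.03·46 + (-3.2)·31 = 40.18.
Var[V] = a²·Var[Q] + b²·Var[A] + 2ab·covariance of Q and A with a = 3.03, b = -3.2.
= 3.03²·102.4 + (-3.2)²·50.4 + 2·3.03·(-3.2)·(-55)
= 940.12416 + 516.096 + 1066.56 = 2522.78016.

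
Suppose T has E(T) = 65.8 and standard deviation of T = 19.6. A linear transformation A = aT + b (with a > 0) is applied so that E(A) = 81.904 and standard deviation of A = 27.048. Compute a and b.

a = 1.38, b = -8.9

standard deviation of A = a·standard deviation of T (a > 0), so a = 27.048/19.6 = 1.38.
E(A) = a·E(T) + b, so b = 81.904 − 1.38·65.8 = -8.9.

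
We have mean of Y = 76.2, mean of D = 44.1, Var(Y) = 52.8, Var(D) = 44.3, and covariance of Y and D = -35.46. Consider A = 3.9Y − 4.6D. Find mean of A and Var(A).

mean of A = 94.32, Var(A) = 3012.7808

mean of A = 3.9·mean of Y + (-4.6)·mean of D = 3.9·76.2 + (-4.6)·44.1 = 94.32.
Var(A) = a²·Var(Y) + b²·Var(D) + 2ab·covariance of Y and D with a = 3.9, b = -4.6.
= 3.9²·52.8 + (-4.6)²·44.3 + 2·3.9·(-4.6)·(-35.46)
= 803.088 + 937.388 + 1272.3048 = 3012.7808.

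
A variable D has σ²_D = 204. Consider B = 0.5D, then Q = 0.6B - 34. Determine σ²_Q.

σ²_B = 0.5²·204 = 51.
σ²_Q = 0.6²·51 = 18.36.

σ²_Q = 18.36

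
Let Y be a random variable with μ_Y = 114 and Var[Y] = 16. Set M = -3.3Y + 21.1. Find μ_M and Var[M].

M = -3.3Y + 21.1 is linear with a = -3.3, b = 21.1.
μ_M = a·μ_Y + b = (-3.3)·114 + 21.1 = -355.1.
Var[M] = a²·Var[Y] = (-3.3)²·16 = 174.24 (the additive constant 21.1 does not affect variance).

μ_M = -355.1, Var[M] = 174.24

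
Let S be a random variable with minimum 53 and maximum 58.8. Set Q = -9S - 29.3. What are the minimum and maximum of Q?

min(Q) = -558.5, max(Q) = -506.3

a = -9 < 0, so order reverses: min(Q) = a·max(S)+b = (-9)·58.8 + (-29.3) = -558.5; max(Q) = a·min(S)+b = (-9)·53 + (-29.3) = -506.3.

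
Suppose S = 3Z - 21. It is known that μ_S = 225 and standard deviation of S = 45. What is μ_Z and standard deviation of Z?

From S = 3Z - 21: μ_S = a·μ_Z + b, so μ_Z = (μ_S − b)/a = (225 − (-21))/3 = 82.
standard deviation of S = |a|·standard deviation of Z, so standard deviation of Z = 45/|3| = 15.

μ_Z = 82, standard deviation of Z = 15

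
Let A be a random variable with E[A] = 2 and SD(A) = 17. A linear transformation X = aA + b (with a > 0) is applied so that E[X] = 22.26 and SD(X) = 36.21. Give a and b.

a = 2.13, b = 18

SD(X) = a·SD(A) (a > 0), so a = 36.21/17 = 2.13.
E[X] = a·E[A] + b, so b = 22.26 − 2.13·2 = 18.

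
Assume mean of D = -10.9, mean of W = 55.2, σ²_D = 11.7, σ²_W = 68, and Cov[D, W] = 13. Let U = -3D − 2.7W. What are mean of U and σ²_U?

mean of U = -116.34, σ²_U = 811.62

mean of U = (-3)·mean of D + (-2.7)·mean of W = (-3)·(-10.9) + (-2.7)·55.2 = -116.34.
σ²_U = a²·σ²_D + b²·σ²_W + 2ab·Cov[D, W] with a = -3, b = -2.7.
= (-3)²·11.7 + (-2.7)²·68 + 2·(-3)·(-2.7)·13
= 105.3 + 495.72 + 210.6 = 811.62.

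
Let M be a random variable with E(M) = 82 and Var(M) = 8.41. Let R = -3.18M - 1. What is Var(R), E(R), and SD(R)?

Var(R) = 85.045284, E(R) = -261.76, SD(R) = 9.222

R = -3.18M - 1 is linear with a = -3.18, b = -1.
Var(R) = a²·Var(M) = (-3.18)²·8.41 = 85.045284 (the additive constant -1 does not affect variance).
E(R) = a·E(M) + b = (-3.18)·82 + (-1) = -261.76.
SD(M) = √8.41 = 2.9.
SD(R) = |a|·SD(M) = |-3.18|·2.9 = 9.222.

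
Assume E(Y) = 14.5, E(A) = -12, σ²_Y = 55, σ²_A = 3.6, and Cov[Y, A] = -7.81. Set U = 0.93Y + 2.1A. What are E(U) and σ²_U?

E(U) = -11.715, σ²_U = 32.93964

E(U) = 0.93·E(Y) + 2.1·E(A) = 0.93·14.5 + 2.1·(-12) = -11.715.
σ²_U = a²·σ²_Y + b²·σ²_A + 2ab·Cov[Y, A] with a = 0.93, b = 2.1.
= 0.93²·55 + 2.1²·3.6 + 2·0.93·2.1·(-7.81)
= 47.5695 + 15.876 + (-30.50586) = 32.93964.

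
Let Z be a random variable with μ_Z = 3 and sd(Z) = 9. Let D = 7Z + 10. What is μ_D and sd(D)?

μ_D = 31, sd(D) = 63

D = 7Z + 10 is linear with a = 7, b = 10.
μ_D = a·μ_Z + b = 7·3 + 10 = 31.
sd(D) = |a|·sd(Z) = |7|·9 = 63.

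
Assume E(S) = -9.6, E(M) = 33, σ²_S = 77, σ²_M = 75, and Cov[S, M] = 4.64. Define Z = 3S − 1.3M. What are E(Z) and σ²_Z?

E(Z) = -71.7, σ²_Z = 783.558

E(Z) = 3·E(S) + (-1.3)·E(M) = 3·(-9.6) + (-1.3)·33 = -71.7.
σ²_Z = a²·σ²_S + b²·σ²_M + 2ab·Cov[S, M] with a = 3, b = -1.3.
= 3²·77 + (-1.3)²·75 + 2·3·(-1.3)·4.64
= 693 + 126.75 + (-36.192) = 783.558.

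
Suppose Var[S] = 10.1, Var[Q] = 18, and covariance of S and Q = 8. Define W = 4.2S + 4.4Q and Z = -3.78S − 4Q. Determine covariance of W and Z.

By bilinearity, covariance of W and Z = ac·Var[S] + bd·Var[Q] + (ad+bc)·covariance of S and Q, with a=4.2, b=4.4, c=-3.78, d=-4.
ac·Var[S] = 4.2·(-3.78)·10.1 = -160.3476
bd·Var[Q] = 4.4·(-4)·18 = -316.8
(ad+bc)·covariance of S and Q = (-33.432)·8 = -267.456
covariance of W and Z = -160.3476 + (-316.8) + (-267.456) = -744.6036.

covariance of W and Z = -744.6036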